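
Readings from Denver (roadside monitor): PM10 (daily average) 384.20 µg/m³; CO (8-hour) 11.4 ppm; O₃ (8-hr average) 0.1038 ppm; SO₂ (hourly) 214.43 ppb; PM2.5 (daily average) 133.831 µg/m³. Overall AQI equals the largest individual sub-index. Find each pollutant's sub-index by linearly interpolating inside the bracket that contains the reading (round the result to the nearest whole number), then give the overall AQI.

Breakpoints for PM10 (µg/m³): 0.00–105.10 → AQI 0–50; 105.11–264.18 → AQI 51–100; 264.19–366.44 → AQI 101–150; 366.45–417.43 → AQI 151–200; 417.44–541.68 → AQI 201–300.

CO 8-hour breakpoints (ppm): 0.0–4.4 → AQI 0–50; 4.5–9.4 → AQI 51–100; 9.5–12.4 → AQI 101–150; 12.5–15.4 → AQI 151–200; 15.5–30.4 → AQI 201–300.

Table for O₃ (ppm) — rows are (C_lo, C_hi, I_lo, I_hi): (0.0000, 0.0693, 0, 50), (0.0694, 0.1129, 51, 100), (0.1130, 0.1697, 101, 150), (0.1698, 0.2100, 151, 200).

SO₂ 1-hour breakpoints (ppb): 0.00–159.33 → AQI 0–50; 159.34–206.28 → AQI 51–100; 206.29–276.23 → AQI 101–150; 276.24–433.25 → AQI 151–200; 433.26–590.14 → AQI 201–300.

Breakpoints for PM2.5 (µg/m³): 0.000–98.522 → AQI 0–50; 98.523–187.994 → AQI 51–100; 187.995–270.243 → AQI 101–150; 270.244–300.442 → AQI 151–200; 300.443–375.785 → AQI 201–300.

168

PM10: row 366.45–417.43 (AQI 151–200). (200−151)·(384.20−366.45)/(417.43−366.45) + 151 = 49·17.75/50.98 + 151 ≈ 168.06 → 168.
CO: 11.4 ∈ [9.5, 12.4] ↔ index [101, 150].
101 + (11.4−9.5)·(150−101)/(12.4−9.5) = 101 + 1.9·49/2.9 ≈ 133.10, so AQI = 133.
O₃: row 0.0694–0.1129 (AQI 51–100). (100−51)·(0.1038−0.0694)/(0.1129−0.0694) + 51 = 49·0.0344/0.0435 + 51 ≈ 89.75 → 90.
SO₂: 214.43 ∈ [206.29, 276.23] ↔ index [101, 150].
101 + (214.43−206.29)·(150−101)/(276.23−206.29) = 101 + 8.14·49/69.94 ≈ 106.70, so AQI = 107.
PM2.5 133.831: bracket 98.523–187.994 → index 51–100; slope 49/89.471, offset 35.308.
AQI = 51 + 49/89.471·35.308 ≈ 70.34 ⇒ 70.
Sub-indices: PM10→168, CO→133, O₃→90, SO₂→107, PM2.5→70. Overall AQI = max = 168; dominant pollutant is PM10.
AQI 168: Unhealthy.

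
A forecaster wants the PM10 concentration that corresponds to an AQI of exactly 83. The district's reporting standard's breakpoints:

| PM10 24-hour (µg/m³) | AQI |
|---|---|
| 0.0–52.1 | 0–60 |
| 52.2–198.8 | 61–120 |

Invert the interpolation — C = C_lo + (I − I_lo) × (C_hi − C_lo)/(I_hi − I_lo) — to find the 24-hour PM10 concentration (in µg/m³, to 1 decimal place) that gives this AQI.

106.9

AQI 83 lies in the 61–120 band, which corresponds to 52.2–198.8 µg/m³.
C = 52.2 + (83−61)×(198.8−52.2)/(120−61) = 52.2 + 22×146.6/59 ≈ 106.864 µg/m³ → 106.9 µg/m³ to 1 dp.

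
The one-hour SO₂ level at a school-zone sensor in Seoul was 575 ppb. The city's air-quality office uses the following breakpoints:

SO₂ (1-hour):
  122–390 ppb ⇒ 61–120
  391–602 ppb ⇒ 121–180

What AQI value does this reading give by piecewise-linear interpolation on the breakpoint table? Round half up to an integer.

172

SO₂ 575: bracket 391–602 → index 121–180; slope 59/211, offset 184.
AQI = 121 + 59/211·184 ≈ 172.45 ⇒ 172.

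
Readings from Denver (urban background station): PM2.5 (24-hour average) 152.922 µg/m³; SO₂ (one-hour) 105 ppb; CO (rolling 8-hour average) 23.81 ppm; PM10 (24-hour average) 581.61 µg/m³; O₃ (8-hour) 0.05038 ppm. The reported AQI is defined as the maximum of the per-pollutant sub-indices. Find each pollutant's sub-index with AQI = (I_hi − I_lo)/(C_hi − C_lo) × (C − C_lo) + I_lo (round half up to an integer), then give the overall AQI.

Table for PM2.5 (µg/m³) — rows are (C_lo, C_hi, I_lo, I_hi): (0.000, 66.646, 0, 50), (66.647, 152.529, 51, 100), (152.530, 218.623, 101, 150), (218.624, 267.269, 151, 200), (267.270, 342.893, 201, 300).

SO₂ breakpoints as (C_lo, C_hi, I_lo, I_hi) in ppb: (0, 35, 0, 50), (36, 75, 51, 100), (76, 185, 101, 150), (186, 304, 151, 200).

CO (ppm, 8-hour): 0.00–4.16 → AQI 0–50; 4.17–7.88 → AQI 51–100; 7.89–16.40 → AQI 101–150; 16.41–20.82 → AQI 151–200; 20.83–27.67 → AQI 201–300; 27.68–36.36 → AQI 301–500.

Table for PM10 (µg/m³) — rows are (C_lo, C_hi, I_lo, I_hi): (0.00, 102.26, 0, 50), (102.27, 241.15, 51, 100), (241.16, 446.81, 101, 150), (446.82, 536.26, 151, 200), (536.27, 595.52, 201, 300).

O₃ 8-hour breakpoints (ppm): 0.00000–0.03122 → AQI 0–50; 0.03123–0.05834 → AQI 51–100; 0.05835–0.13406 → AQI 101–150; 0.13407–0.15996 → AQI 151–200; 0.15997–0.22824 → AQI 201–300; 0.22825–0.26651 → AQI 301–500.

277

PM2.5: 152.922 lies in 152.530–218.623, so I_lo=101, I_hi=150, C_lo=152.530, C_hi=218.623.
(150−101)/(218.623−152.530) × (152.922−152.530) + 101 = 49/66.093 × 0.392 + 101 ≈ 101.29 → 101.
SO₂: 105 ∈ [76, 185] ↔ index [101, 150].
101 + (105−76)·(150−101)/(185−76) = 101 + 29·49/109 ≈ 114.04, so AQI = 114.
CO 23.81: bracket 20.83–27.67 → index 201–300; slope 99/6.84, offset 2.98.
AQI = 201 + 99/6.84·2.98 ≈ 244.13 ⇒ 244.
PM10: 581.61 ∈ [536.27, 595.52] ↔ index [201, 300].
201 + (581.61−536.27)·(300−201)/(595.52−536.27) = 201 + 45.34·99/59.25 ≈ 276.76, so AQI = 277.
O₃: row 0.03123–0.05834 (AQI 51–100). (100−51)·(0.05038−0.03123)/(0.05834−0.03123) + 51 = 49·0.01915/0.02711 + 51 ≈ 85.61 → 86.
Sub-indices: PM2.5→101, SO₂→114, CO→244, PM10→277, O₃→86. Overall AQI = max = 277; dominant pollutant is PM10.
AQI 277: Very Unhealthy.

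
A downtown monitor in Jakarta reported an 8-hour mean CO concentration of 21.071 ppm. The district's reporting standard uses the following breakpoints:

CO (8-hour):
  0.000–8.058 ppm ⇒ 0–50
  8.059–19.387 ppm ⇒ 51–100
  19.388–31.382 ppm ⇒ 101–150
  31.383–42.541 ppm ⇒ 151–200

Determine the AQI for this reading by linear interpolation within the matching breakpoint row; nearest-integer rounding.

108

CO: 21.071 ∈ [19.388, 31.382] ↔ index [101, 150].
101 + (21.071−19.388)·(150−101)/(31.382−19.388) = 101 + 1.683·49/11.994 ≈ 107.88, so AQI = 108.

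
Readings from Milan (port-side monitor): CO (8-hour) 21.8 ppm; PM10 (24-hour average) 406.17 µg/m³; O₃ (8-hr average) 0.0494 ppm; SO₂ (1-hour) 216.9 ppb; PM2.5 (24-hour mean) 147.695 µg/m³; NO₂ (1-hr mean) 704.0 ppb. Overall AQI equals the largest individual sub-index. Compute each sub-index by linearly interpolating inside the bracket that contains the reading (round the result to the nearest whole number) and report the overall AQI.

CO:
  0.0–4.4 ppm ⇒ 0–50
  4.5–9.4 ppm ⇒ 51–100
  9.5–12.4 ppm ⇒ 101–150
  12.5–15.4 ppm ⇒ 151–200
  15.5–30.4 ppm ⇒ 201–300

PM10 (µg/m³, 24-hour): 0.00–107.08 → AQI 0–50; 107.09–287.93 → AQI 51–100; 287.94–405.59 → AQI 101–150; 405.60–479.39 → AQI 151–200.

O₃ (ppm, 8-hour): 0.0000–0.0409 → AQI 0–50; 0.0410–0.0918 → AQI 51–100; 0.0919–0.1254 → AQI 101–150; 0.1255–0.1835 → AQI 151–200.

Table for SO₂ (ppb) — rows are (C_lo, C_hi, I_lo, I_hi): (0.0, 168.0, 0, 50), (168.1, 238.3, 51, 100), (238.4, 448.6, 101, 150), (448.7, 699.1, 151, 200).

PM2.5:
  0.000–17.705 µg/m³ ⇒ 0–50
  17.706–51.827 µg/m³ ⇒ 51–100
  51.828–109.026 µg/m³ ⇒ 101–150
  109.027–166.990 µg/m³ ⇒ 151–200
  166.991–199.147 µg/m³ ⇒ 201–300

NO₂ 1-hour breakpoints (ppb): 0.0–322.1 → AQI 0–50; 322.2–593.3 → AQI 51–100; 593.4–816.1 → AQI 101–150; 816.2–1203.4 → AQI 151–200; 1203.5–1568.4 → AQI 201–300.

CO: 21.8 ∈ [15.5, 30.4] ↔ index [201, 300].
201 + (21.8−15.5)·(300−201)/(30.4−15.5) = 201 + 6.3·99/14.9 ≈ 242.86, so AQI = 243.
PM10: row 405.60–479.39 (AQI 151–200). (200−151)·(406.17−405.60)/(479.39−405.60) + 151 = 49·0.57/73.79 + 151 ≈ 151.38 → 151.
O₃: 0.0494 ∈ [0.0410, 0.0918] ↔ index [51, 100].
51 + (0.0494−0.0410)·(100−51)/(0.0918−0.0410) = 51 + 0.0084·49/0.0508 ≈ 59.10, so AQI = 59.
SO₂ 216.9: bracket 168.1–238.3 → index 51–100; slope 49/70.2, offset 48.8.
AQI = 51 + 49/70.2·48.8 ≈ 85.06 ⇒ 85.
PM2.5: row 109.027–166.990 (AQI 151–200). (200−151)·(147.695−109.027)/(166.990−109.027) + 151 = 49·38.668/57.963 + 151 ≈ 183.69 → 184.
NO₂ 704.0: bracket 593.4–816.1 → index 101–150; slope 49/222.7, offset 110.6.
AQI = 101 + 49/222.7·110.6 ≈ 125.33 ⇒ 125.
Sub-indices: CO→243, PM10→151, O₃→59, SO₂→85, PM2.5→184, NO₂→125. Overall AQI = max = 243; dominant pollutant is CO.

243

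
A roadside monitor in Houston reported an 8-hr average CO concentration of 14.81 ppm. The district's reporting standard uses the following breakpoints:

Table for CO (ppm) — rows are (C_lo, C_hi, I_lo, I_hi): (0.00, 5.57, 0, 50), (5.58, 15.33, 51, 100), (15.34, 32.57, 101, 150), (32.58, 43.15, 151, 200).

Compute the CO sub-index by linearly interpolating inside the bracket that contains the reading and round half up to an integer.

97

CO: 14.81 lies in 5.58–15.33, so I_lo=51, I_hi=100, C_lo=5.58, C_hi=15.33.
(100−51)/(15.33−5.58) × (14.81−5.58) + 51 = 49/9.75 × 9.23 + 51 ≈ 97.39 → 97.
AQI 97 falls in the Moderate category.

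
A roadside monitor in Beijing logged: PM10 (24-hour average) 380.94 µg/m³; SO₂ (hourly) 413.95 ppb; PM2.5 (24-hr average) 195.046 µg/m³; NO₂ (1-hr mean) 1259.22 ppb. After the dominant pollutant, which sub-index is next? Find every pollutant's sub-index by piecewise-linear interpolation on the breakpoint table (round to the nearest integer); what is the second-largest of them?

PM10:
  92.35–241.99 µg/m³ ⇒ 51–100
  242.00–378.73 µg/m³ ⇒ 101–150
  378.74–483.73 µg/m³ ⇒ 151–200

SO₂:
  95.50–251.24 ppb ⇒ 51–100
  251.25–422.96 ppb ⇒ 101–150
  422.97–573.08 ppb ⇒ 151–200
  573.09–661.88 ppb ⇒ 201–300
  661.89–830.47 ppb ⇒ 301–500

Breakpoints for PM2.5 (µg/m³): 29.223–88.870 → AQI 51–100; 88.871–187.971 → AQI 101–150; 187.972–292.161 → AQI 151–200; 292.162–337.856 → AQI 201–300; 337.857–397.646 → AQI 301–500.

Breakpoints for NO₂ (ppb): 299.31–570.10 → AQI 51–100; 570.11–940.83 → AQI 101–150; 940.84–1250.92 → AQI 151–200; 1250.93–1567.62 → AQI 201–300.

PM10: 380.94 ∈ [378.74, 483.73] ↔ index [151, 200].
151 + (380.94−378.74)·(200−151)/(483.73−378.74) = 151 + 2.20·49/104.99 ≈ 152.03, so AQI = 152.
SO₂: row 251.25–422.96 (AQI 101–150). (150−101)·(413.95−251.25)/(422.96−251.25) + 101 = 49·162.70/171.71 + 101 ≈ 147.43 → 147.
PM2.5: 195.046 ∈ [187.972, 292.161] ↔ index [151, 200].
151 + (195.046−187.972)·(200−151)/(292.161−187.972) = 151 + 7.074·49/104.189 ≈ 154.33, so AQI = 154.
NO₂ 1259.22: bracket 1250.93–1567.62 → index 201–300; slope 99/316.69, offset 8.29.
AQI = 201 + 99/316.69·8.29 ≈ 203.59 ⇒ 204.
Sub-indices: PM10→152, SO₂→147, PM2.5→154, NO₂→204. Ranked high→low: 204, 154, 152, 147. Second-highest sub-index = 154.

154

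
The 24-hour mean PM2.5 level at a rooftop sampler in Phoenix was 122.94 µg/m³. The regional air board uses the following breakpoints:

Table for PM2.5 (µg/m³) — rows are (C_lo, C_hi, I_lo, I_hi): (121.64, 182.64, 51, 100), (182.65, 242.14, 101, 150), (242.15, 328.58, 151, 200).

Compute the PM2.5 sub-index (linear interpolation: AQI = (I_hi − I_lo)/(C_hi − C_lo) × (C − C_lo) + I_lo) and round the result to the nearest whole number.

52

PM2.5: 122.94 lies in 121.64–182.64, so I_lo=51, I_hi=100, C_lo=121.64, C_hi=182.64.
(100−51)/(182.64−121.64) × (122.94−121.64) + 51 = 49/61.00 × 1.30 + 51 ≈ 52.04 → 52.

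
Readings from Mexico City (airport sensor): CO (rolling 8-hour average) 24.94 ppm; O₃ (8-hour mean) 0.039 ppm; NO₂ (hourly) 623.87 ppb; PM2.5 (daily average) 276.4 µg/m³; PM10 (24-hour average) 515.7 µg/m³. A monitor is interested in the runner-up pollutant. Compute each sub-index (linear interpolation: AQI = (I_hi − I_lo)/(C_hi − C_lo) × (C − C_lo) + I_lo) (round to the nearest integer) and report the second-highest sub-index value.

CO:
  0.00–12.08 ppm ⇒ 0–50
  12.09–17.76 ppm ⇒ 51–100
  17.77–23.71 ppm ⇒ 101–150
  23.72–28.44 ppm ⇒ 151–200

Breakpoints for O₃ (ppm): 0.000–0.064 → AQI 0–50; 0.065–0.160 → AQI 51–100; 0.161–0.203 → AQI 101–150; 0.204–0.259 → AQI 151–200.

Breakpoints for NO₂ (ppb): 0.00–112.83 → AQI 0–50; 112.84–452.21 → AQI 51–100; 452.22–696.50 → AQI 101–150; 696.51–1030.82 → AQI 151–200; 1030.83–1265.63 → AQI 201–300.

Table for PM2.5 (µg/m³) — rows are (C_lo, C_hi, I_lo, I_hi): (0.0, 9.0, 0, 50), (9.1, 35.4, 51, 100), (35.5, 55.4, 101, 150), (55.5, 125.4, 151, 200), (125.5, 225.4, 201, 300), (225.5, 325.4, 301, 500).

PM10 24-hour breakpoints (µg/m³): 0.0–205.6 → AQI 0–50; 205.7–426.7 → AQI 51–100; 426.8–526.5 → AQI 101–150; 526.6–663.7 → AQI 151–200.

164

CO: 24.94 ∈ [23.72, 28.44] ↔ index [151, 200].
151 + (24.94−23.72)·(200−151)/(28.44−23.72) = 151 + 1.22·49/4.72 ≈ 163.67, so AQI = 164.
O₃ 0.039: bracket 0.000–0.064 → index 0–50; slope 50/0.064, offset 0.039.
AQI = 0 + 50/0.064·0.039 ≈ 30.47 ⇒ 30.
NO₂ 623.87: bracket 452.22–696.50 → index 101–150; slope 49/244.28, offset 171.65.
AQI = 101 + 49/244.28·171.65 ≈ 135.43 ⇒ 135.
PM2.5: row 225.5–325.4 (AQI 301–500). (500−301)·(276.4−225.5)/(325.4−225.5) + 301 = 199·50.9/99.9 + 301 ≈ 402.39 → 402.
PM10 515.7: bracket 426.8–526.5 → index 101–150; slope 49/99.7, offset 88.9.
AQI = 101 + 49/99.7·88.9 ≈ 144.69 ⇒ 145.
Sub-indices: CO→164, O₃→30, NO₂→135, PM2.5→402, PM10→145. Ranked high→low: 402, 164, 145, 135, 30. Second-highest sub-index = 164.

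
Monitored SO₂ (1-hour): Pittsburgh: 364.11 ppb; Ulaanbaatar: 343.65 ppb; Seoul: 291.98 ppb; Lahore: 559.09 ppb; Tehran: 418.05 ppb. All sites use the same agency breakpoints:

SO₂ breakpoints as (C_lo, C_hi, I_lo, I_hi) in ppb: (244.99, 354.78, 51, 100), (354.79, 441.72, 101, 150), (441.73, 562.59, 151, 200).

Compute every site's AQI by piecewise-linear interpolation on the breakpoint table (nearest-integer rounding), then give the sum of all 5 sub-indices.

609

Pittsburgh: 364.11 ∈ [354.79, 441.72] ↔ index [101, 150].
101 + (364.11−354.79)·(150−101)/(441.72−354.79) = 101 + 9.32·49/86.93 ≈ 106.25, so AQI = 106.
Ulaanbaatar: row 244.99–354.78 (AQI 51–100). (100−51)·(343.65−244.99)/(354.78−244.99) + 51 = 49·98.66/109.79 + 51 ≈ 95.03 → 95.
Seoul: 291.98 lies in 244.99–354.78, so I_lo=51, I_hi=100, C_lo=244.99, C_hi=354.78.
(100−51)/(354.78−244.99) × (291.98−244.99) + 51 = 49/109.79 × 46.99 + 51 ≈ 71.97 → 72.
Lahore: row 441.73–562.59 (AQI 151–200). (200−151)·(559.09−441.73)/(562.59−441.73) + 151 = 49·117.36/120.86 + 151 ≈ 198.58 → 199.
Tehran 418.05: bracket 354.79–441.72 → index 101–150; slope 49/86.93, offset 63.26.
AQI = 101 + 49/86.93·63.26 ≈ 136.66 ⇒ 137.
AQIs: Pittsburgh=106, Ulaanbaatar=95, Seoul=72, Lahore=199, Tehran=137. Sum = 106 + 95 + 72 + 199 + 137 = 609.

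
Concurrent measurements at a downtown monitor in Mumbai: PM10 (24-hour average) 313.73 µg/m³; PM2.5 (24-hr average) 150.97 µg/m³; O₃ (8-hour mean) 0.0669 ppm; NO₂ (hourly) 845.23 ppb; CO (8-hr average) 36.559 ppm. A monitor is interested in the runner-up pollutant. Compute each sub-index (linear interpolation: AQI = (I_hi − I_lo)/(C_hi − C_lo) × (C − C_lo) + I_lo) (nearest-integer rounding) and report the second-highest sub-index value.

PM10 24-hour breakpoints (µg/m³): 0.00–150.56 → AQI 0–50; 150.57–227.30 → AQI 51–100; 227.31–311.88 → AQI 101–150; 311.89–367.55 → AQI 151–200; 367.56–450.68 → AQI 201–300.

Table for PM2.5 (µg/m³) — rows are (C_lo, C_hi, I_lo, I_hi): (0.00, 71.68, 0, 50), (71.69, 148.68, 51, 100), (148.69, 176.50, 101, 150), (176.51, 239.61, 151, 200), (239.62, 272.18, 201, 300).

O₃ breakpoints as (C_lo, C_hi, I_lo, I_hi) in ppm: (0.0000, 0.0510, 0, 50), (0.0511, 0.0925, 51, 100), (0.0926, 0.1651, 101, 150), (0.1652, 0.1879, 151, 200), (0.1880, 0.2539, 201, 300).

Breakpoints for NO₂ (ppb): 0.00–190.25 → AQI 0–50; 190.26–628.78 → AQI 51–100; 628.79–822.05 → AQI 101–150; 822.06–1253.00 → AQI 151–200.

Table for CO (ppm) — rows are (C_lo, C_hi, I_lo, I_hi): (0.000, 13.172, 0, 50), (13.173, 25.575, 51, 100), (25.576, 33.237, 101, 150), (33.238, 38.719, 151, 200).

154

PM10: 313.73 lies in 311.89–367.55, so I_lo=151, I_hi=200, C_lo=311.89, C_hi=367.55.
(200−151)/(367.55−311.89) × (313.73−311.89) + 151 = 49/55.66 × 1.84 + 151 ≈ 152.62 → 153.
PM2.5: row 148.69–176.50 (AQI 101–150). (150−101)·(150.97−148.69)/(176.50−148.69) + 101 = 49·2.28/27.81 + 101 ≈ 105.02 → 105.
O₃ 0.0669: bracket 0.0511–0.0925 → index 51–100; slope 49/0.0414, offset 0.0158.
AQI = 51 + 49/0.0414·0.0158 ≈ 69.70 ⇒ 70.
NO₂: 845.23 ∈ [822.06, 1253.00] ↔ index [151, 200].
151 + (845.23−822.06)·(200−151)/(1253.00−822.06) = 151 + 23.17·49/430.94 ≈ 153.63, so AQI = 154.
CO: 36.559 lies in 33.238–38.719, so I_lo=151, I_hi=200, C_lo=33.238, C_hi=38.719.
(200−151)/(38.719−33.238) × (36.559−33.238) + 151 = 49/5.481 × 3.321 + 151 ≈ 180.69 → 181.
Sub-indices: PM10→153, PM2.5→105, O₃→70, NO₂→154, CO→181. Ranked high→low: 181, 154, 153, 105, 70. Second-highest sub-index = 154.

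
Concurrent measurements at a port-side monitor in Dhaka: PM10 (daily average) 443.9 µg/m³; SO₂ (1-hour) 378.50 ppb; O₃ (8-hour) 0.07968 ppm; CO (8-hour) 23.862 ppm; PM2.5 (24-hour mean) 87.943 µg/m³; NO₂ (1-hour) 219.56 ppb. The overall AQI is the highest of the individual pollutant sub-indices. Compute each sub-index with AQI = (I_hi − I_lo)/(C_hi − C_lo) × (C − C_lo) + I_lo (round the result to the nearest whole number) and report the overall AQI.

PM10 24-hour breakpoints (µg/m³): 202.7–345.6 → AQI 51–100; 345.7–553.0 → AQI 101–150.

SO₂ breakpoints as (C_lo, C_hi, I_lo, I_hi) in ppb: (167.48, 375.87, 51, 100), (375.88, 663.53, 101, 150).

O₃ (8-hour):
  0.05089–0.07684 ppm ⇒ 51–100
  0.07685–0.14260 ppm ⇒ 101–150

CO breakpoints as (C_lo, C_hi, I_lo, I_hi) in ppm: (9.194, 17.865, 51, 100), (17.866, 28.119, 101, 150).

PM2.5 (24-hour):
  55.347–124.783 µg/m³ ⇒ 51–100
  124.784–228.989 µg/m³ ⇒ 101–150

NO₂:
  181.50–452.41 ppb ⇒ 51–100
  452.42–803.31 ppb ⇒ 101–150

130

PM10: 443.9 ∈ [345.7, 553.0] ↔ index [101, 150].
101 + (443.9−345.7)·(150−101)/(553.0−345.7) = 101 + 98.2·49/207.3 ≈ 124.21, so AQI = 124.
SO₂: row 375.88–663.53 (AQI 101–150). (150−101)·(378.50−375.88)/(663.53−375.88) + 101 = 49·2.62/287.65 + 101 ≈ 101.45 → 101.
O₃: 0.07968 lies in 0.07685–0.14260, so I_lo=101, I_hi=150, C_lo=0.07685, C_hi=0.14260.
(150−101)/(0.14260−0.07685) × (0.07968−0.07685) + 101 = 49/0.06575 × 0.00283 + 101 ≈ 103.11 → 103.
CO: 23.862 ∈ [17.866, 28.119] ↔ index [101, 150].
101 + (23.862−17.866)·(150−101)/(28.119−17.866) = 101 + 5.996·49/10.253 ≈ 129.66, so AQI = 130.
PM2.5: row 55.347–124.783 (AQI 51–100). (100−51)·(87.943−55.347)/(124.783−55.347) + 51 = 49·32.596/69.436 + 51 ≈ 74.00 → 74.
NO₂: row 181.50–452.41 (AQI 51–100). (100−51)·(219.56−181.50)/(452.41−181.50) + 51 = 49·38.06/270.91 + 51 ≈ 57.88 → 58.
Sub-indices: PM10→124, SO₂→101, O₃→103, CO→130, PM2.5→74, NO₂→58. Overall AQI = max = 130; dominant pollutant is CO.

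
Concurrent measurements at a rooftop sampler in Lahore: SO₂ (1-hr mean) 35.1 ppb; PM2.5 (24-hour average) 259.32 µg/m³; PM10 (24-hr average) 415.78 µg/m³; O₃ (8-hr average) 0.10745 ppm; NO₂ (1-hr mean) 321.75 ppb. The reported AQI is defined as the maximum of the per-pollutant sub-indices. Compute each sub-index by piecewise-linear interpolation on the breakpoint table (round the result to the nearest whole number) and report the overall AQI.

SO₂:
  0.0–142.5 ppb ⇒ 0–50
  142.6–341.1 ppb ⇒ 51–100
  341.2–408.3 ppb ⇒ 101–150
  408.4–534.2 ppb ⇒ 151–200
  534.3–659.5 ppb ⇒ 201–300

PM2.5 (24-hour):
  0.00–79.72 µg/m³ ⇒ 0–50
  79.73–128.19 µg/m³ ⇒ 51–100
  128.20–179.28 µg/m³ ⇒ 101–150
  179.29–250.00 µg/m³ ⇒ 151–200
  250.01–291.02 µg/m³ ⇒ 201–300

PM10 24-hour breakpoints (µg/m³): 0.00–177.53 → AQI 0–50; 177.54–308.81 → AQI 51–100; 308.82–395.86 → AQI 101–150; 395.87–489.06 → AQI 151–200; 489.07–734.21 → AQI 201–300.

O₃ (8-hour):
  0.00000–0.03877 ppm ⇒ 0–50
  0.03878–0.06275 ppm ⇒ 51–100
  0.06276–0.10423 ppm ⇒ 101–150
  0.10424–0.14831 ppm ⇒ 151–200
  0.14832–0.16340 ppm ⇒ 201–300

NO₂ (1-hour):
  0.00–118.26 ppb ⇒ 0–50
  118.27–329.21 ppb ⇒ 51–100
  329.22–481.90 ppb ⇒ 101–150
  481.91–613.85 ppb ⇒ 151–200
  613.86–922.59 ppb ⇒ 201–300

SO₂ 35.1: bracket 0.0–142.5 → index 0–50; slope 50/142.5, offset 35.1.
AQI = 0 + 50/142.5·35.1 ≈ 12.32 ⇒ 12.
PM2.5: 259.32 lies in 250.01–291.02, so I_lo=201, I_hi=300, C_lo=250.01, C_hi=291.02.
(300−201)/(291.02−250.01) × (259.32−250.01) + 201 = 99/41.01 × 9.31 + 201 ≈ 223.47 → 223.
PM10: 415.78 lies in 395.87–489.06, so I_lo=151, I_hi=200, C_lo=395.87, C_hi=489.06.
(200−151)/(489.06−395.87) × (415.78−395.87) + 151 = 49/93.19 × 19.91 + 151 ≈ 161.47 → 161.
O₃ 0.10745: bracket 0.10424–0.14831 → index 151–200; slope 49/0.04407, offset 0.00321.
AQI = 151 + 49/0.04407·0.00321 ≈ 154.57 ⇒ 155.
NO₂: 321.75 ∈ [118.27, 329.21] ↔ index [51, 100].
51 + (321.75−118.27)·(100−51)/(329.21−118.27) = 51 + 203.48·49/210.94 ≈ 98.27, so AQI = 98.
Sub-indices: SO₂→12, PM2.5→223, PM10→161, O₃→155, NO₂→98. Overall AQI = max = 223; dominant pollutant is PM2.5.

223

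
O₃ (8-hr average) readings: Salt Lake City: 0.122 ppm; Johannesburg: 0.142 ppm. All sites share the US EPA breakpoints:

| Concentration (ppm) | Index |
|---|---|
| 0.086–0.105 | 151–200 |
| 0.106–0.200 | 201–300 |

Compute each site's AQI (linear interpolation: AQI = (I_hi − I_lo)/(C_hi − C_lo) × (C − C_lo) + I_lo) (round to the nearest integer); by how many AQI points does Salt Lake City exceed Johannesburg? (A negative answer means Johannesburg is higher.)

-21

Salt Lake City: 0.122 lies in 0.106–0.200, so I_lo=201, I_hi=300, C_lo=0.106, C_hi=0.200.
(300−201)/(0.200−0.106) × (0.122−0.106) + 201 = 99/0.094 × 0.016 + 201 ≈ 217.85 → 218.
Johannesburg: 0.142 lies in 0.106–0.200, so I_lo=201, I_hi=300, C_lo=0.106, C_hi=0.200.
(300−201)/(0.200−0.106) × (0.142−0.106) + 201 = 99/0.094 × 0.036 + 201 ≈ 238.91 → 239.
AQIs: Salt Lake City=218, Johannesburg=239. Salt Lake City (218) − Johannesburg (239) = -21.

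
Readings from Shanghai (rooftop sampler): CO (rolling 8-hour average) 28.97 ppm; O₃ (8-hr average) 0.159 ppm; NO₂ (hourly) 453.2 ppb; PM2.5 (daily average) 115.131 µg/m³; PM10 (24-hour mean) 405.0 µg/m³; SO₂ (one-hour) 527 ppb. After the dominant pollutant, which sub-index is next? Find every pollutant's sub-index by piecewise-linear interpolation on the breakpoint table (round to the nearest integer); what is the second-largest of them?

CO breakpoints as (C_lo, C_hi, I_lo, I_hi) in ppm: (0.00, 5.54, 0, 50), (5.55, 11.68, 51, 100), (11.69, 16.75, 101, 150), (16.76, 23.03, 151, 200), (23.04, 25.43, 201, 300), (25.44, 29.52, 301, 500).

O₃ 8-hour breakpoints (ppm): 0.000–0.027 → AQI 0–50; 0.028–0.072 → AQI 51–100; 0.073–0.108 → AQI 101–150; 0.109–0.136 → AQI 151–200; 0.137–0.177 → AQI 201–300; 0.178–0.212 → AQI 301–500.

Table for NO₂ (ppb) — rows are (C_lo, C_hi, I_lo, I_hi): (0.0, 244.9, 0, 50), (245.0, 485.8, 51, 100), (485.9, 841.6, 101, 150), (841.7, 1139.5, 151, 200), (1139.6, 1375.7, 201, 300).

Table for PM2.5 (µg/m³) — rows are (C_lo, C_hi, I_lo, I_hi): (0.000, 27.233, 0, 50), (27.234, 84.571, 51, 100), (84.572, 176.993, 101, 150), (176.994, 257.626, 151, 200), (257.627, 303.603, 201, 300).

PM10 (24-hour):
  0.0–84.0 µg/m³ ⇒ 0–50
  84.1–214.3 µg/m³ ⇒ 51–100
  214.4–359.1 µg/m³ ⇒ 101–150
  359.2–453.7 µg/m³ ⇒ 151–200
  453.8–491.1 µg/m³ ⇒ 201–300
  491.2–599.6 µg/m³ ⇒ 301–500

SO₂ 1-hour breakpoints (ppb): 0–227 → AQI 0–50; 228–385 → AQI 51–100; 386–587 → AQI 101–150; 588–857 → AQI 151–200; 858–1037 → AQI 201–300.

CO: row 25.44–29.52 (AQI 301–500). (500−301)·(28.97−25.44)/(29.52−25.44) + 301 = 199·3.53/4.08 + 301 ≈ 473.17 → 473.
O₃: 0.159 ∈ [0.137, 0.177] ↔ index [201, 300].
201 + (0.159−0.137)·(300−201)/(0.177−0.137) = 201 + 0.022·99/0.040 ≈ 255.45, so AQI = 255.
NO₂: 453.2 ∈ [245.0, 485.8] ↔ index [51, 100].
51 + (453.2−245.0)·(100−51)/(485.8−245.0) = 51 + 208.2·49/240.8 ≈ 93.37, so AQI = 93.
PM2.5 115.131: bracket 84.572–176.993 → index 101–150; slope 49/92.421, offset 30.559.
AQI = 101 + 49/92.421·30.559 ≈ 117.20 ⇒ 117.
PM10 405.0: bracket 359.2–453.7 → index 151–200; slope 49/94.5, offset 45.8.
AQI = 151 + 49/94.5·45.8 ≈ 174.75 ⇒ 175.
SO₂ 527: bracket 386–587 → index 101–150; slope 49/201, offset 141.
AQI = 101 + 49/201·141 ≈ 135.37 ⇒ 135.
Sub-indices: CO→473, O₃→255, NO₂→93, PM2.5→117, PM10→175, SO₂→135. Ranked high→low: 473, 255, 175, 135, 117, 93. Second-highest sub-index = 255.

255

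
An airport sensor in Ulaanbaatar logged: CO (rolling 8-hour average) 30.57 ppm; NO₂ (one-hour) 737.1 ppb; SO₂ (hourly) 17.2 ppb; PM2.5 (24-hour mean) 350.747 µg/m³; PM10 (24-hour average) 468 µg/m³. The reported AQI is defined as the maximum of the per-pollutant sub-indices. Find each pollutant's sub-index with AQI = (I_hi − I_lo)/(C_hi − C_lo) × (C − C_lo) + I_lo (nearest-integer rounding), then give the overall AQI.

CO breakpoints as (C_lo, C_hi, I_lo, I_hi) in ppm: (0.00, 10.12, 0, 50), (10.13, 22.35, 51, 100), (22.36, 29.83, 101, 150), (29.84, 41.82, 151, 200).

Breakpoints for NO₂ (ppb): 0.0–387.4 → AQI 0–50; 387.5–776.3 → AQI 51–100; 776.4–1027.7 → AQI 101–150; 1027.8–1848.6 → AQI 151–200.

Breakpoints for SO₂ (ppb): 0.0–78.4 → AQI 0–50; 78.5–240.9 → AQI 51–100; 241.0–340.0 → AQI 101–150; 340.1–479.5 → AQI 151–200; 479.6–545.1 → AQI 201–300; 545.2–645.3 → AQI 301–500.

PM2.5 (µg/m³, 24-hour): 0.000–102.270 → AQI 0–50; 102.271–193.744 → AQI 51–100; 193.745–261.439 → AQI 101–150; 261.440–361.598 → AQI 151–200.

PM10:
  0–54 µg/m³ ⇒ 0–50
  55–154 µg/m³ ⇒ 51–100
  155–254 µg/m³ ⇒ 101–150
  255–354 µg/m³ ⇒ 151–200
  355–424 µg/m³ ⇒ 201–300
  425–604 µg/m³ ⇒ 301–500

349

CO 30.57: bracket 29.84–41.82 → index 151–200; slope 49/11.98, offset 0.73.
AQI = 151 + 49/11.98·0.73 ≈ 153.99 ⇒ 154.
NO₂: 737.1 lies in 387.5–776.3, so I_lo=51, I_hi=100, C_lo=387.5, C_hi=776.3.
(100−51)/(776.3−387.5) × (737.1−387.5) + 51 = 49/388.8 × 349.6 + 51 ≈ 95.06 → 95.
SO₂: 17.2 lies in 0.0–78.4, so I_lo=0, I_hi=50, C_lo=0.0, C_hi=78.4.
(50−0)/(78.4−0.0) × (17.2−0.0) + 0 = 50/78.4 × 17.2 + 0 ≈ 10.97 → 11.
PM2.5: 350.747 ∈ [261.440, 361.598] ↔ index [151, 200].
151 + (350.747−261.440)·(200−151)/(361.598−261.440) = 151 + 89.307·49/100.158 ≈ 194.69, so AQI = 195.
PM10: 468 ∈ [425, 604] ↔ index [301, 500].
301 + (468−425)·(500−301)/(604−425) = 301 + 43·199/179 ≈ 348.80, so AQI = 349.
Sub-indices: CO→154, NO₂→95, SO₂→11, PM2.5→195, PM10→349. Overall AQI = max = 349; dominant pollutant is PM10.
AQI 349: Hazardous.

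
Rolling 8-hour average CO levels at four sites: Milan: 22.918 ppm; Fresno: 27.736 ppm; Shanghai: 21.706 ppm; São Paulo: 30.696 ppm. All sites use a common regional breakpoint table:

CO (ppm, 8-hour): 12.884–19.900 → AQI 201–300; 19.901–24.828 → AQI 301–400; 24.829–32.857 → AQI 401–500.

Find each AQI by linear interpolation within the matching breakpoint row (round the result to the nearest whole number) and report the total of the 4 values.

1609

Milan: 22.918 lies in 19.901–24.828, so I_lo=301, I_hi=400, C_lo=19.901, C_hi=24.828.
(400−301)/(24.828−19.901) × (22.918−19.901) + 301 = 99/4.927 × 3.017 + 301 ≈ 361.62 → 362.
Fresno 27.736: bracket 24.829–32.857 → index 401–500; slope 99/8.028, offset 2.907.
AQI = 401 + 99/8.028·2.907 ≈ 436.85 ⇒ 437.
Shanghai: row 19.901–24.828 (AQI 301–400). (400−301)·(21.706−19.901)/(24.828−19.901) + 301 = 99·1.805/4.927 + 301 ≈ 337.27 → 337.
São Paulo: row 24.829–32.857 (AQI 401–500). (500−401)·(30.696−24.829)/(32.857−24.829) + 401 = 99·5.867/8.028 + 401 ≈ 473.35 → 473.
AQIs: Milan=362, Fresno=437, Shanghai=337, São Paulo=473. Sum = 362 + 437 + 337 + 473 = 1609.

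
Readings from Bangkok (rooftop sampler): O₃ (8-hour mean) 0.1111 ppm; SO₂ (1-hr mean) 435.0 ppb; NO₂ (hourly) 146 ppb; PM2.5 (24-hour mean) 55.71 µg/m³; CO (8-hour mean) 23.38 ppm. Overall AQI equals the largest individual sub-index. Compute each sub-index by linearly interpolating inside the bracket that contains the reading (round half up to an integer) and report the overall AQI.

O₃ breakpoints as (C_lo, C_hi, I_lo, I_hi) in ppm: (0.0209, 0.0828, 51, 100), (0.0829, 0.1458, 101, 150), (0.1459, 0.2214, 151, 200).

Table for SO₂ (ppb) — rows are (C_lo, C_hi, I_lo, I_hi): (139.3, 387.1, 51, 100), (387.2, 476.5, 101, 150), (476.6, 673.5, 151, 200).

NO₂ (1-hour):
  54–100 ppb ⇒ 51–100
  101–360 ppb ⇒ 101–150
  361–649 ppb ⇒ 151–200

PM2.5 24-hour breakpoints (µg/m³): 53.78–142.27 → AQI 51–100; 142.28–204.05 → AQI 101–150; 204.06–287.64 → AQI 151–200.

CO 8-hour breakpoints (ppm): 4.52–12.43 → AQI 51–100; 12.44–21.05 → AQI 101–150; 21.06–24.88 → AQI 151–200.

O₃ 0.1111: bracket 0.0829–0.1458 → index 101–150; slope 49/0.0629, offset 0.0282.
AQI = 101 + 49/0.0629·0.0282 ≈ 122.97 ⇒ 123.
SO₂: 435.0 ∈ [387.2, 476.5] ↔ index [101, 150].
101 + (435.0−387.2)·(150−101)/(476.5−387.2) = 101 + 47.8·49/89.3 ≈ 127.23, so AQI = 127.
NO₂ 146: bracket 101–360 → index 101–150; slope 49/259, offset 45.
AQI = 101 + 49/259·45 ≈ 109.51 ⇒ 110.
PM2.5: row 53.78–142.27 (AQI 51–100). (100−51)·(55.71−53.78)/(142.27−53.78) + 51 = 49·1.93/88.49 + 51 ≈ 52.07 → 52.
CO: 23.38 lies in 21.06–24.88, so I_lo=151, I_hi=200, C_lo=21.06, C_hi=24.88.
(200−151)/(24.88−21.06) × (23.38−21.06) + 151 = 49/3.82 × 2.32 + 151 ≈ 180.76 → 181.
Sub-indices: O₃→123, SO₂→127, NO₂→110, PM2.5→52, CO→181. Overall AQI = max = 181; dominant pollutant is CO.
AQI 181: Unhealthy.

181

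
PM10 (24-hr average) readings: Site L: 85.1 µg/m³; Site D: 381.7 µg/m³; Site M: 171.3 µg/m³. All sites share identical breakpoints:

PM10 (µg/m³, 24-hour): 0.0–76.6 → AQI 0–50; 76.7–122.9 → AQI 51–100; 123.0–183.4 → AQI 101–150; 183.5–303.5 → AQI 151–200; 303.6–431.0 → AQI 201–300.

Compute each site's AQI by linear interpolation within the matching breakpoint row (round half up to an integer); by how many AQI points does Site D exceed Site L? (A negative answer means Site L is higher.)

202

Site L 85.1: bracket 76.7–122.9 → index 51–100; slope 49/46.2, offset 8.4.
AQI = 51 + 49/46.2·8.4 ≈ 59.91 ⇒ 60.
Site D: 381.7 lies in 303.6–431.0, so I_lo=201, I_hi=300, C_lo=303.6, C_hi=431.0.
(300−201)/(431.0−303.6) × (381.7−303.6) + 201 = 99/127.4 × 78.1 + 201 ≈ 261.69 → 262.
Site M: row 123.0–183.4 (AQI 101–150). (150−101)·(171.3−123.0)/(183.4−123.0) + 101 = 49·48.3/60.4 + 101 ≈ 140.18 → 140.
AQIs: Site L=60, Site D=262, Site M=140. Site D (262) − Site L (60) = 202.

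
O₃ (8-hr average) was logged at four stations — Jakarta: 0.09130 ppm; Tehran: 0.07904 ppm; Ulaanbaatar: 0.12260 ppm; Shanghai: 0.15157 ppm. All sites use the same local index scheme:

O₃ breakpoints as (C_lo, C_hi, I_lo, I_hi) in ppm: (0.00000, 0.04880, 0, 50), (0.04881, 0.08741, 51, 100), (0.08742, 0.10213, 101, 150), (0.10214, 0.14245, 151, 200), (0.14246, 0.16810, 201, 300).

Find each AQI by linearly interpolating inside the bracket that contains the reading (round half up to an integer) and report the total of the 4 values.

615

Jakarta: 0.09130 lies in 0.08742–0.10213, so I_lo=101, I_hi=150, C_lo=0.08742, C_hi=0.10213.
(150−101)/(0.10213−0.08742) × (0.09130−0.08742) + 101 = 49/0.01471 × 0.00388 + 101 ≈ 113.92 → 114.
Tehran 0.07904: bracket 0.04881–0.08741 → index 51–100; slope 49/0.03860, offset 0.03023.
AQI = 51 + 49/0.03860·0.03023 ≈ 89.37 ⇒ 89.
Ulaanbaatar: 0.12260 ∈ [0.10214, 0.14245] ↔ index [151, 200].
151 + (0.12260−0.10214)·(200−151)/(0.14245−0.10214) = 151 + 0.02046·49/0.04031 ≈ 175.87, so AQI = 176.
Shanghai: 0.15157 lies in 0.14246–0.16810, so I_lo=201, I_hi=300, C_lo=0.14246, C_hi=0.16810.
(300−201)/(0.16810−0.14246) × (0.15157−0.14246) + 201 = 99/0.02564 × 0.00911 + 201 ≈ 236.18 → 236.
AQIs: Jakarta=114, Tehran=89, Ulaanbaatar=176, Shanghai=236. Sum = 114 + 89 + 176 + 236 = 615.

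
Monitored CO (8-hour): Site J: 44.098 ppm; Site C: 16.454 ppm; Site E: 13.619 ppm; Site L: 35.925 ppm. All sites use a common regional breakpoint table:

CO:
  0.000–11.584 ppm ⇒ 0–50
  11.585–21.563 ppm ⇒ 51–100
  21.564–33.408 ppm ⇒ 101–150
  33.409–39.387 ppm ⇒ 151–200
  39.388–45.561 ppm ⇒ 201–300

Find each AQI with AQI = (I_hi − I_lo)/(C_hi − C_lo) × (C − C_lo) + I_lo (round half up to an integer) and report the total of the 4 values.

585

Site J: 44.098 lies in 39.388–45.561, so I_lo=201, I_hi=300, C_lo=39.388, C_hi=45.561.
(300−201)/(45.561−39.388) × (44.098−39.388) + 201 = 99/6.173 × 4.710 + 201 ≈ 276.54 → 277.
Site C: row 11.585–21.563 (AQI 51–100). (100−51)·(16.454−11.585)/(21.563−11.585) + 51 = 49·4.869/9.978 + 51 ≈ 74.91 → 75.
Site E: 13.619 ∈ [11.585, 21.563] ↔ index [51, 100].
51 + (13.619−11.585)·(100−51)/(21.563−11.585) = 51 + 2.034·49/9.978 ≈ 60.99, so AQI = 61.
Site L: 35.925 lies in 33.409–39.387, so I_lo=151, I_hi=200, C_lo=33.409, C_hi=39.387.
(200−151)/(39.387−33.409) × (35.925−33.409) + 151 = 49/5.978 × 2.516 + 151 ≈ 171.62 → 172.
AQIs: Site J=277, Site C=75, Site E=61, Site L=172. Sum = 277 + 75 + 61 + 172 = 585.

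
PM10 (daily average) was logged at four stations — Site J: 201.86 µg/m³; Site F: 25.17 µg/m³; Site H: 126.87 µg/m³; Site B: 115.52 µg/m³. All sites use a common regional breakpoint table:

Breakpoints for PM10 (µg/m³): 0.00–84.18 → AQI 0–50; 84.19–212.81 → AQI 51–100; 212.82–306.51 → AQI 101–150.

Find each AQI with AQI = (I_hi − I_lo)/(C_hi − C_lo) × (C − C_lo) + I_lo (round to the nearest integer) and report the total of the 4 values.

241

Site J: 201.86 ∈ [84.19, 212.81] ↔ index [51, 100].
51 + (201.86−84.19)·(100−51)/(212.81−84.19) = 51 + 117.67·49/128.62 ≈ 95.83, so AQI = 96.
Site F: 25.17 lies in 0.00–84.18, so I_lo=0, I_hi=50, C_lo=0.00, C_hi=84.18.
(50−0)/(84.18−0.00) × (25.17−0.00) + 0 = 50/84.18 × 25.17 + 0 ≈ 14.95 → 15.
Site H: row 84.19–212.81 (AQI 51–100). (100−51)·(126.87−84.19)/(212.81−84.19) + 51 = 49·42.68/128.62 + 51 ≈ 67.26 → 67.
Site B: 115.52 ∈ [84.19, 212.81] ↔ index [51, 100].
51 + (115.52−84.19)·(100−51)/(212.81−84.19) = 51 + 31.33·49/128.62 ≈ 62.94, so AQI = 63.
AQIs: Site J=96, Site F=15, Site H=67, Site B=63. Sum = 96 + 15 + 67 + 63 = 241.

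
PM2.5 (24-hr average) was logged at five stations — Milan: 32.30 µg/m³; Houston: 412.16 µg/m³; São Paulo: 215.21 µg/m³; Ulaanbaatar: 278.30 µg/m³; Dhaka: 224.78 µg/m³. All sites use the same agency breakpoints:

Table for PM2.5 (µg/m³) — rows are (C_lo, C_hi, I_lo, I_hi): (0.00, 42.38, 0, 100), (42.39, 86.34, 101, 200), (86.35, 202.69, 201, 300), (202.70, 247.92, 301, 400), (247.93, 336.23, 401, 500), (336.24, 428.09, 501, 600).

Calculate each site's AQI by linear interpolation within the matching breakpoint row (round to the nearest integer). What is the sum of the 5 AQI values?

1771

Milan 32.30: bracket 0.00–42.38 → index 0–100; slope 100/42.38, offset 32.30.
AQI = 0 + 100/42.38·32.30 ≈ 76.22 ⇒ 76.
Houston 412.16: bracket 336.24–428.09 → index 501–600; slope 99/91.85, offset 75.92.
AQI = 501 + 99/91.85·75.92 ≈ 582.83 ⇒ 583.
São Paulo: 215.21 lies in 202.70–247.92, so I_lo=301, I_hi=400, C_lo=202.70, C_hi=247.92.
(400−301)/(247.92−202.70) × (215.21−202.70) + 301 = 99/45.22 × 12.51 + 301 ≈ 328.39 → 328.
Ulaanbaatar: 278.30 lies in 247.93–336.23, so I_lo=401, I_hi=500, C_lo=247.93, C_hi=336.23.
(500−401)/(336.23−247.93) × (278.30−247.93) + 401 = 99/88.30 × 30.37 + 401 ≈ 435.05 → 435.
Dhaka 224.78: bracket 202.70–247.92 → index 301–400; slope 99/45.22, offset 22.08.
AQI = 301 + 99/45.22·22.08 ≈ 349.34 ⇒ 349.
AQIs: Milan=76, Houston=583, São Paulo=328, Ulaanbaatar=435, Dhaka=349. Sum = 76 + 583 + 328 + 435 + 349 = 1771.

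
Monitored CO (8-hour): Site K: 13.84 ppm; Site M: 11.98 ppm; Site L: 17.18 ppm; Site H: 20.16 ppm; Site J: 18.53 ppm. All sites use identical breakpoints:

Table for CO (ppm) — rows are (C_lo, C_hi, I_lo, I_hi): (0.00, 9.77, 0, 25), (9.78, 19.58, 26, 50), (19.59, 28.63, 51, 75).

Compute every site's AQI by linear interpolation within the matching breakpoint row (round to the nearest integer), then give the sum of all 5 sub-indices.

211

Site K: row 9.78–19.58 (AQI 26–50). (50−26)·(13.84−9.78)/(19.58−9.78) + 26 = 24·4.06/9.80 + 26 ≈ 35.94 → 36.
Site M: 11.98 ∈ [9.78, 19.58] ↔ index [26, 50].
26 + (11.98−9.78)·(50−26)/(19.58−9.78) = 26 + 2.20·24/9.80 ≈ 31.39, so AQI = 31.
Site L: row 9.78–19.58 (AQI 26–50). (50−26)·(17.18−9.78)/(19.58−9.78) + 26 = 24·7.40/9.80 + 26 ≈ 44.12 → 44.
Site H: 20.16 lies in 19.59–28.63, so I_lo=51, I_hi=75, C_lo=19.59, C_hi=28.63.
(75−51)/(28.63−19.59) × (20.16−19.59) + 51 = 24/9.04 × 0.57 + 51 ≈ 52.51 → 53.
Site J: 18.53 lies in 9.78–19.58, so I_lo=26, I_hi=50, C_lo=9.78, C_hi=19.58.
(50−26)/(19.58−9.78) × (18.53−9.78) + 26 = 24/9.80 × 8.75 + 26 ≈ 47.43 → 47.
AQIs: Site K=36, Site M=31, Site L=44, Site H=53, Site J=47. Sum = 36 + 31 + 44 + 53 + 47 = 211.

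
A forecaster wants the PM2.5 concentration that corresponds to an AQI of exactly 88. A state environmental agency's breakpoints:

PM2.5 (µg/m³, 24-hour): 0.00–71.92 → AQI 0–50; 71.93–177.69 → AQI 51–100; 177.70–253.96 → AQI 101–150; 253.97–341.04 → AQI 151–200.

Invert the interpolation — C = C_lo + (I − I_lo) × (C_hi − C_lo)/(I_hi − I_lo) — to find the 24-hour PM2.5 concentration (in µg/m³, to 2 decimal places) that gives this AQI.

AQI 88 lies in the 51–100 band, which corresponds to 71.93–177.69 µg/m³.
C = 71.93 + (88−51)×(177.69−71.93)/(100−51) = 71.93 + 37×105.76/49 ≈ 151.7896 µg/m³ → 151.79 µg/m³ to 2 dp.

151.79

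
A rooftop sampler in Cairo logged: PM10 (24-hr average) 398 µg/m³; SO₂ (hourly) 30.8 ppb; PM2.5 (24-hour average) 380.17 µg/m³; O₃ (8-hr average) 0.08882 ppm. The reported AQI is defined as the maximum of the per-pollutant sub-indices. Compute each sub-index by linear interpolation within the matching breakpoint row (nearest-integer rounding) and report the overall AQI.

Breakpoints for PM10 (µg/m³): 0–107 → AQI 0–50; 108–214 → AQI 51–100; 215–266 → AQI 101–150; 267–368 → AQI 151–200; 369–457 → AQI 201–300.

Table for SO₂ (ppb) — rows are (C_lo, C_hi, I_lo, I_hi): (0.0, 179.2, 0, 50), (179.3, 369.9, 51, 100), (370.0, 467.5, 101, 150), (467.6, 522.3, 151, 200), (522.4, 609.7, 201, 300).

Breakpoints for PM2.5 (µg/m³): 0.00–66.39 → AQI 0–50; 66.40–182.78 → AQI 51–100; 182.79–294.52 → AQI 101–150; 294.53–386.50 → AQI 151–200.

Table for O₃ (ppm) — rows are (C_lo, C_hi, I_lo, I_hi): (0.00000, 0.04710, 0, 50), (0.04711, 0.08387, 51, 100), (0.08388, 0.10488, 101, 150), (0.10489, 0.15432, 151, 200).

234

PM10: 398 ∈ [369, 457] ↔ index [201, 300].
201 + (398−369)·(300−201)/(457−369) = 201 + 29·99/88 ≈ 233.63, so AQI = 234.
SO₂: row 0.0–179.2 (AQI 0–50). (50−0)·(30.8−0.0)/(179.2−0.0) + 0 = 50·30.8/179.2 + 0 ≈ 8.59 → 9.
PM2.5: 380.17 ∈ [294.53, 386.50] ↔ index [151, 200].
151 + (380.17−294.53)·(200−151)/(386.50−294.53) = 151 + 85.64·49/91.97 ≈ 196.63, so AQI = 197.
O₃: 0.08882 lies in 0.08388–0.10488, so I_lo=101, I_hi=150, C_lo=0.08388, C_hi=0.10488.
(150−101)/(0.10488−0.08388) × (0.08882−0.08388) + 101 = 49/0.02100 × 0.00494 + 101 ≈ 112.53 → 113.
Sub-indices: PM10→234, SO₂→9, PM2.5→197, O₃→113. Overall AQI = max = 234; dominant pollutant is PM10.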